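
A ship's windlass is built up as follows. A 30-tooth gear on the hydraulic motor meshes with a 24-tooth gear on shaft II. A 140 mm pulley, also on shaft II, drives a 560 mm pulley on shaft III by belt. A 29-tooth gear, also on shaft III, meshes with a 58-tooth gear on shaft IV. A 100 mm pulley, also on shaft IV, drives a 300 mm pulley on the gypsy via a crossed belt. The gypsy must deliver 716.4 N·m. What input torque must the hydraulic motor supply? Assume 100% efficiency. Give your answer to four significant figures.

Overall ratio R = 0.8 × 4 × 2 × 3 = 19.2.
Input torque = output torque / R = 716.4 / 19.2 = 37.312 N·m.

37.31 N·m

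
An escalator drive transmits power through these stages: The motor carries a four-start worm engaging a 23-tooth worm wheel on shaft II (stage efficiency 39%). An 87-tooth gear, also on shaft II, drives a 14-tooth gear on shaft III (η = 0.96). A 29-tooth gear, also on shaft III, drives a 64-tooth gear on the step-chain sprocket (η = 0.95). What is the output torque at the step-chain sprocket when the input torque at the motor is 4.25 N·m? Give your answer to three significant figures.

3.09 N·m

After the worm (23/4): 4.25 × 5.75 × 0.39 = 9.5306 N·m
After the gear mesh (14/87): 9.5306 × 0.16092 × 0.96 = 1.4723 N·m
After the gear mesh (64/29): 1.4723 × 2.2069 × 0.95 = 3.0868 N·m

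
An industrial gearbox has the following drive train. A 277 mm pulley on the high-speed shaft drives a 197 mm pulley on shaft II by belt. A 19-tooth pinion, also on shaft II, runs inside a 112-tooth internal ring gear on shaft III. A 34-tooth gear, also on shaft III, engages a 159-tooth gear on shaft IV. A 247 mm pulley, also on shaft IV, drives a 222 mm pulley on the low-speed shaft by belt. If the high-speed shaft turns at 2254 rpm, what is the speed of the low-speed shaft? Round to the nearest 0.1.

Belt: ratio = 197/277 = 0.71119, so shaft II turns at 2254 / 0.71119 = 3169.3 rpm.
Internal gear: ratio = 112/19 = 5.8947, so shaft III turns at 3169.3 / 5.8947 = 537.65 rpm.
Gear mesh: ratio = 159/34 = 4.6765, so shaft IV turns at 537.65 / 4.6765 = 114.97 rpm.
Belt: ratio = 222/247 = 0.89879, so the low-speed shaft turns at 114.97 / 0.89879 = 127.92 rpm.

127.9 rpm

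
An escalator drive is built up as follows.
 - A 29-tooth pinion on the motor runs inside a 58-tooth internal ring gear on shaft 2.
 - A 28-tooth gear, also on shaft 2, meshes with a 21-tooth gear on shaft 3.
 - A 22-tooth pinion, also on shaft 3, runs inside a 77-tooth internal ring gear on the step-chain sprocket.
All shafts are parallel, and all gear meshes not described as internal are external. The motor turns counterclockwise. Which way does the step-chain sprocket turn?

the motor → shaft 2: internal mesh, same direction → CCW.
shaft 2 → shaft 3: external mesh, 1 reversal → CW.
shaft 3 → the step-chain sprocket: internal mesh, same direction → CW.
1 reversal in total — an odd number — so the step-chain sprocket turns opposite to the motor.

clockwise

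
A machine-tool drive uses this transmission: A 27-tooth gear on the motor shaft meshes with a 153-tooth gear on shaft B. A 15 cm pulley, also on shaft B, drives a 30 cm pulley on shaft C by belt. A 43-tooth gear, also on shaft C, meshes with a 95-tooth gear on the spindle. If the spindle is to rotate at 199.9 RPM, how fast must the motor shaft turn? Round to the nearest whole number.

Overall ratio R = 5.6667 × 2 × 2.2093 = 25.039.
Required input speed = output speed × R = 199.9 × 25.039 = 5005.2 RPM.

5005 RPM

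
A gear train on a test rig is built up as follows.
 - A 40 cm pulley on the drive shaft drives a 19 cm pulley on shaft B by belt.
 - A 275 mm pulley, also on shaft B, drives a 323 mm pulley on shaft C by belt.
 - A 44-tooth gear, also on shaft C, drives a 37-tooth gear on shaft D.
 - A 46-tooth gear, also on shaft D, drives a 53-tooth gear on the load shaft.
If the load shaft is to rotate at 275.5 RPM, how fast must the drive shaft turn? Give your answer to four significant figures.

Overall ratio R = 0.475 × 1.1745 × 0.84091 × 1.1522 = 0.54054.
Required input speed = output speed × R = 275.5 × 0.54054 = 148.92 RPM.

148.9 RPM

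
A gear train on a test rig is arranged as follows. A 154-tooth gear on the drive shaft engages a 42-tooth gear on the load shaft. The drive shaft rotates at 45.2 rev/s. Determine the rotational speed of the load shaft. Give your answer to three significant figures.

gear mesh 42/154 = 0.27273 → 45.2/0.27273 = 165.73 rev/s

166 rev/s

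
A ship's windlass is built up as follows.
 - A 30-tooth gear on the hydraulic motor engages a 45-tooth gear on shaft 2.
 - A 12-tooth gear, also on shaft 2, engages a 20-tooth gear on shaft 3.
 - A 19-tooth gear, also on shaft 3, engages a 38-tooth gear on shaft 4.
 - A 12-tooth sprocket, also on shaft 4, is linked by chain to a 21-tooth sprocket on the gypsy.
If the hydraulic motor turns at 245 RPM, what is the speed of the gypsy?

28 RPM

Gear mesh: ratio = 45/30 = 1.5, so shaft 2 turns at 245 / 1.5 = 163.33 RPM.
Gear mesh: ratio = 20/12 = 1.6667, so shaft 3 turns at 163.33 / 1.6667 = 98 RPM.
Gear mesh: ratio = 38/19 = 2, so shaft 4 turns at 98 / 2 = 49 RPM.
Chain: ratio = 21/12 = 1.75, so the gypsy turns at 49 / 1.75 = 28 RPM.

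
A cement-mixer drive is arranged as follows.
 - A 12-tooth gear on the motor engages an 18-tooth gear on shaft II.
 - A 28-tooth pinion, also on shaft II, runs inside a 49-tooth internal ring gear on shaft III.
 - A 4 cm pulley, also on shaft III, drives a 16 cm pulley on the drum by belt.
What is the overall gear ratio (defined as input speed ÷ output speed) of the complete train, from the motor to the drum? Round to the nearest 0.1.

10.5

Each stage contributes driven/driver: gear mesh 18/12 = 1.5, internal gear 49/28 = 1.75, belt 16/4 = 4.
Overall: 1.5 × 1.75 × 4 = 10.5.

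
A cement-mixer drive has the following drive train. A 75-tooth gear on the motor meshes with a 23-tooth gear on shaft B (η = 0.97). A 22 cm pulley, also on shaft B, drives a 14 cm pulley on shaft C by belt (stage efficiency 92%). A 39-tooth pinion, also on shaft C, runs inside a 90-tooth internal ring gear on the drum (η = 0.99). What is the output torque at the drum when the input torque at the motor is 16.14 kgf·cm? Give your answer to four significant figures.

Gear mesh: ratio = 23/75 = 0.30667; torque at shaft B = 16.14 × 0.30667 × 0.97 = 4.8011 kgf·cm.
Belt: ratio = 14/22 = 0.63636; torque at shaft C = 4.8011 × 0.63636 × 0.92 = 2.8108 kgf·cm.
Internal gear: ratio = 90/39 = 2.3077; torque at the drum = 2.8108 × 2.3077 × 0.99 = 6.4217 kgf·cm.

6.422 kgf·cm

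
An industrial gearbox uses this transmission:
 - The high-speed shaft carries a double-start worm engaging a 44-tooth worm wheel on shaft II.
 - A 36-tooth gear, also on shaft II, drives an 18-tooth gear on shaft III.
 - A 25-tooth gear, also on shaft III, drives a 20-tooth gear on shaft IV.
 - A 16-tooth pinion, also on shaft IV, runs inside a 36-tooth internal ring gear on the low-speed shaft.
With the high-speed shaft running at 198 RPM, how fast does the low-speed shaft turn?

worm 44/2 = 22 → 198/22 = 9 RPM
gear mesh 18/36 = 0.5 → 9/0.5 = 18 RPM
gear mesh 20/25 = 0.8 → 18/0.8 = 22.5 RPM
internal gear 36/16 = 2.25 → 22.5/2.25 = 10 RPM

10 RPM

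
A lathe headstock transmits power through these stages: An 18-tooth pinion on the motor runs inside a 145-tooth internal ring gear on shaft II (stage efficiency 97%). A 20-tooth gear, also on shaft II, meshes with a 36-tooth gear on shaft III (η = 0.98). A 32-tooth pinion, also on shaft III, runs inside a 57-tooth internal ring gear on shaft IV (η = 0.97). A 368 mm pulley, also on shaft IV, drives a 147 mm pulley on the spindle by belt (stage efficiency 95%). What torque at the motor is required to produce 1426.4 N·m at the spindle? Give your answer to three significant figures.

Overall ratio R = 8.0556 × 1.8 × 1.7812 × 0.39946 = 10.317; overall efficiency η = 0.97 × 0.98 × 0.97 × 0.95 = 0.8760.
Input torque = output torque / (R × η) = 1426.4 / (10.317 × 0.8760) = 157.83 N·m.

158 N·m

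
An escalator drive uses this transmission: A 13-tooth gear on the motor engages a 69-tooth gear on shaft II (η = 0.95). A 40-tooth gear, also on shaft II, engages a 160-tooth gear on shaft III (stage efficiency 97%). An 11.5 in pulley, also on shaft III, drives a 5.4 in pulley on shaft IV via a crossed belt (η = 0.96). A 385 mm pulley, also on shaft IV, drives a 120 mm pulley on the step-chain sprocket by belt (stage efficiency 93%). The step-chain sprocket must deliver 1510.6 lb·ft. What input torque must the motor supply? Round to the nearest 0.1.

Overall ratio R = 5.3077 × 4 × 0.46957 × 0.31169 = 3.1073; overall efficiency η = 0.95 × 0.97 × 0.96 × 0.93 = 0.8227.
Input torque = output torque / (R × η) = 1510.6 / (3.1073 × 0.8227) = 590.91 lb·ft.

590.9 lb·ft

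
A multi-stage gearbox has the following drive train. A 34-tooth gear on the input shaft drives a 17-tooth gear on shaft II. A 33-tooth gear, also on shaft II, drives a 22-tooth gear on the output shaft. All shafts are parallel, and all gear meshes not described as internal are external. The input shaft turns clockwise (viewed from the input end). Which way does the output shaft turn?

clockwise

the input shaft → shaft II: external mesh, 1 reversal → CCW.
shaft II → the output shaft: external mesh, 1 reversal → CW.
2 reversals in total — an even number — so the output shaft turns the same way as the input shaft.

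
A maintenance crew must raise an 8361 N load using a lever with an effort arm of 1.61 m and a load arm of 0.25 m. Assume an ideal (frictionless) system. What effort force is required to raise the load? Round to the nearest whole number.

1298 N

Lever MA = effort arm / load arm = 1.61/0.25 = 6.44.
Effort = load / MA = 8361 / 6.44 = 1298.3 N.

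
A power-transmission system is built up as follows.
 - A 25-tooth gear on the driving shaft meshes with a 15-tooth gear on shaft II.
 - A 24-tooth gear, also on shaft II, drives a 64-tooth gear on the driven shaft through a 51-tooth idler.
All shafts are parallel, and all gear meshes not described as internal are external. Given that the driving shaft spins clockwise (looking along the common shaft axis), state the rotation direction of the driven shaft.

the driving shaft → shaft II: external mesh, 1 reversal → CCW.
shaft II → the driven shaft: driver → idler → driven is 2 external meshes, 2 reversals → CCW.
3 reversals in total — an odd number — so the driven shaft turns opposite to the driving shaft.

anticlockwise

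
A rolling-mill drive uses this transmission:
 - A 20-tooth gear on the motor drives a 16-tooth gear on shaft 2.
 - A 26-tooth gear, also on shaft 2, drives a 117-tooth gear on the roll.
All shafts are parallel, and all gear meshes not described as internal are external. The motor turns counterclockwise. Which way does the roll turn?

the motor → shaft 2: external mesh, 1 reversal → CW.
shaft 2 → the roll: external mesh, 1 reversal → CCW.
2 reversals in total — an even number — so the roll turns the same way as the motor.

counterclockwise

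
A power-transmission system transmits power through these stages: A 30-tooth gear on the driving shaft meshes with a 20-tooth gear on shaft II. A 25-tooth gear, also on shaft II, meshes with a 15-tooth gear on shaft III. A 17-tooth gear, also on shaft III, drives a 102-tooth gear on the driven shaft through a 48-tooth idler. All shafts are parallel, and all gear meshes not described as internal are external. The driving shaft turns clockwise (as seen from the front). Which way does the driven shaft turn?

the driving shaft → shaft II: external mesh, 1 reversal → CCW.
shaft II → shaft III: external mesh, 1 reversal → CW.
shaft III → the driven shaft: driver → idler → driven is 2 external meshes, 2 reversals → CW.
4 reversals in total — an even number — so the driven shaft turns the same way as the driving shaft.

clockwise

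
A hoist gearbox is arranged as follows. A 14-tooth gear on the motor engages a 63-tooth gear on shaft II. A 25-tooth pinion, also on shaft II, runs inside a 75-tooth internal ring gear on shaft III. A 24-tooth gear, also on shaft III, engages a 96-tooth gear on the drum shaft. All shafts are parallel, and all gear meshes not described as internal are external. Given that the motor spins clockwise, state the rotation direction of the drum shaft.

clockwise

the motor → shaft II: external mesh, 1 reversal → CCW.
shaft II → shaft III: internal mesh, same direction → CCW.
shaft III → the drum shaft: external mesh, 1 reversal → CW.
2 reversals in total — an even number — so the drum shaft turns the same way as the motor.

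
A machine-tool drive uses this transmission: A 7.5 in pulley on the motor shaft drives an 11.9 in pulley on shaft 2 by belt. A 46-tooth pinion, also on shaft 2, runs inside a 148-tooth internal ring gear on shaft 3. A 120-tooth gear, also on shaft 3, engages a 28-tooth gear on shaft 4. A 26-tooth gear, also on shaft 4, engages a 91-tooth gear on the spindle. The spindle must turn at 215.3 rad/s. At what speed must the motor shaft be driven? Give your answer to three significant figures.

Overall ratio R = 1.5867 × 3.2174 × 0.23333 × 3.5 = 4.169.
Required input speed = output speed × R = 215.3 × 4.169 = 897.59 rad/s.

898 rad/s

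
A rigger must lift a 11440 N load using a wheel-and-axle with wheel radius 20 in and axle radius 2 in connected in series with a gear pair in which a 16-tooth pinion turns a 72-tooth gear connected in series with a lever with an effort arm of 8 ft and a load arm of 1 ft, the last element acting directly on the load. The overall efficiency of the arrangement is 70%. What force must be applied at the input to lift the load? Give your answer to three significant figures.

Wheel-and-axle MA = R/r = 20/2 = 10.
Gear pair MA = 72/16 = 4.5.
Lever MA = effort arm / load arm = 8/1 = 8.
Combined ideal MA = 10 × 4.5 × 8 = 360.
Actual MA = 360 × 0.70 = 252.
Effort = load / actual MA = 11440 / 252 = 45.397 N.

45.4 N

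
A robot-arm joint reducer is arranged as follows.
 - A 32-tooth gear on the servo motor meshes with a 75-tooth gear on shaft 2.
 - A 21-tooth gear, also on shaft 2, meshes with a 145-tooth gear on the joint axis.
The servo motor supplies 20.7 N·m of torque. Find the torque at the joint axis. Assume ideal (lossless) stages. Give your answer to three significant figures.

335 N·m

Gear mesh: ratio = 75/32 = 2.3438; torque at shaft 2 = 20.7 × 2.3438 = 48.516 N·m.
Gear mesh: ratio = 145/21 = 6.9048; torque at the joint axis = 48.516 × 6.9048 = 334.99 N·m.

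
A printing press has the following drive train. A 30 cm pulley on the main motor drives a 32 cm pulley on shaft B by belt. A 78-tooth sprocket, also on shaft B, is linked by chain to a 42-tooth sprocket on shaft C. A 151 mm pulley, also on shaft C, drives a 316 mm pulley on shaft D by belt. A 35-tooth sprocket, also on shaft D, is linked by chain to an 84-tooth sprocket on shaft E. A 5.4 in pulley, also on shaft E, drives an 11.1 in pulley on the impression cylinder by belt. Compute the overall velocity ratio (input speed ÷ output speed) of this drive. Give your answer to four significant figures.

5.930

Each stage contributes driven/driver: belt 32/30 = 1.0667, chain 42/78 = 0.53846, belt 316/151 = 2.0927, chain 84/35 = 2.4, belt 11.1/5.4 = 2.0556.
Overall: 1.0667 × 0.53846 × 2.0927 × 2.4 × 2.0556 = 5.9297.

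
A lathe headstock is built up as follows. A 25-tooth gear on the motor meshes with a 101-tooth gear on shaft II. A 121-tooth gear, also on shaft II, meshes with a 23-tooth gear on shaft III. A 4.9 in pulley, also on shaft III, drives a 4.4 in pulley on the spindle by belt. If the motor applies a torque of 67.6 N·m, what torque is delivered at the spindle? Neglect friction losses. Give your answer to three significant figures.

gear mesh 101/25 = 4.04 → τ = 67.6·4.04 = 273.1 N·m
gear mesh 23/121 = 0.19008 → τ = 273.1·0.19008 = 51.912 N·m
belt 4.4/4.9 = 0.89796 → τ = 51.912·0.89796 = 46.615 N·m

46.6 N·m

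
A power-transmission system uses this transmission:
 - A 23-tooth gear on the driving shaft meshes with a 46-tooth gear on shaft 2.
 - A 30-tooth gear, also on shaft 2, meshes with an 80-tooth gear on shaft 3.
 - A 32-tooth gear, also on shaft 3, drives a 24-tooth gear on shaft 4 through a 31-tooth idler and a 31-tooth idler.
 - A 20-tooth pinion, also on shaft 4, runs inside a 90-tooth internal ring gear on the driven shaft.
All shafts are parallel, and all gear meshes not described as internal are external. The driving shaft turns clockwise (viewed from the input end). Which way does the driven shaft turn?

counterclockwise

the driving shaft → shaft 2: external mesh, 1 reversal → CCW.
shaft 2 → shaft 3: external mesh, 1 reversal → CW.
shaft 3 → shaft 4: driver → idler → idler → driven is 3 external meshes, 3 reversals → CCW.
shaft 4 → the driven shaft: internal mesh, same direction → CCW.
5 reversals in total — an odd number — so the driven shaft turns opposite to the driving shaft.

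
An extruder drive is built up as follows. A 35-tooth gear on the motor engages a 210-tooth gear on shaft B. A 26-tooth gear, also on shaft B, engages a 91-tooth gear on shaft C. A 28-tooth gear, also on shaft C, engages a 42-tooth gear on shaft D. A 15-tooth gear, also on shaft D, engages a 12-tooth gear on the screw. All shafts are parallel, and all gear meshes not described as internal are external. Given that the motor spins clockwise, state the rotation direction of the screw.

clockwise

the motor → shaft B: external mesh, 1 reversal → CCW.
shaft B → shaft C: external mesh, 1 reversal → CW.
shaft C → shaft D: external mesh, 1 reversal → CCW.
shaft D → the screw: external mesh, 1 reversal → CW.
4 reversals in total — an even number — so the screw turns the same way as the motor.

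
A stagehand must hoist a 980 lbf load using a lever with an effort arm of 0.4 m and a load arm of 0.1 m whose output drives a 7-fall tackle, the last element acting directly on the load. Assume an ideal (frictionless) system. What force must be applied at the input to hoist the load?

35 lbf

Lever MA = effort arm / load arm = 0.4/0.1 = 4.
Block-and-tackle MA = number of supporting rope parts = 7.
Combined ideal MA = 4 × 7 = 28.
Effort = load / MA = 980 / 28 = 35 lbf.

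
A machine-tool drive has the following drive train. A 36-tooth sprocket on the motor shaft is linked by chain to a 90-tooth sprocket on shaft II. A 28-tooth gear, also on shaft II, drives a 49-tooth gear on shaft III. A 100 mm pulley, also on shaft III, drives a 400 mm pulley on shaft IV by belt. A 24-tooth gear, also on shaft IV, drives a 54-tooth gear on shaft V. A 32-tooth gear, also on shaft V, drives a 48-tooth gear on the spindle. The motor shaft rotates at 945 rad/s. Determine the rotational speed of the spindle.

16 rad/s

chain 90/36 = 2.5 → 945/2.5 = 378 rad/s
gear mesh 49/28 = 1.75 → 378/1.75 = 216 rad/s
belt 400/100 = 4 → 216/4 = 54 rad/s
gear mesh 54/24 = 2.25 → 54/2.25 = 24 rad/s
gear mesh 48/32 = 1.5 → 24/1.5 = 16 rad/s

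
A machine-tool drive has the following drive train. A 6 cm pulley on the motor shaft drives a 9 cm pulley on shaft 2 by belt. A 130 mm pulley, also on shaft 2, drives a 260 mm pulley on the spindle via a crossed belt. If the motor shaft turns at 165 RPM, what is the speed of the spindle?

55 RPM

Belt: ratio = 9/6 = 1.5, so shaft 2 turns at 165 / 1.5 = 110 RPM.
Belt: ratio = 260/130 = 2, so the spindle turns at 110 / 2 = 55 RPM.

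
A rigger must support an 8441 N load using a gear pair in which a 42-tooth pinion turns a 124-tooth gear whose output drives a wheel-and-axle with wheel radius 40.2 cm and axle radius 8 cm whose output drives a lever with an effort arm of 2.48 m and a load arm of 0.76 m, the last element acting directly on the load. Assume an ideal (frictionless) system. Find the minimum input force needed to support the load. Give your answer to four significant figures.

174.4 N

Gear pair MA = 124/42 = 2.9524.
Wheel-and-axle MA = R/r = 40.2/8 = 5.025.
Lever MA = effort arm / load arm = 2.48/0.76 = 3.2632.
Combined ideal MA = 2.9524 × 5.025 × 3.2632 = 48.411.
Effort = load / MA = 8441 / 48.411 = 174.36 N.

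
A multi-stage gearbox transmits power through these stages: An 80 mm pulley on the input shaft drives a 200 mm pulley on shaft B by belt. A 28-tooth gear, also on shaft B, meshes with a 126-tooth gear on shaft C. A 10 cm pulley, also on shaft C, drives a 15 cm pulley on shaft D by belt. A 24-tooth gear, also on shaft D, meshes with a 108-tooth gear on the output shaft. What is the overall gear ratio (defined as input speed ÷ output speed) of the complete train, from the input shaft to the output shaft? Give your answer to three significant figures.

75.9

Each stage contributes driven/driver: belt 200/80 = 2.5, gear mesh 126/28 = 4.5, belt 15/10 = 1.5, gear mesh 108/24 = 4.5.
Overall: 2.5 × 4.5 × 1.5 × 4.5 = 75.938.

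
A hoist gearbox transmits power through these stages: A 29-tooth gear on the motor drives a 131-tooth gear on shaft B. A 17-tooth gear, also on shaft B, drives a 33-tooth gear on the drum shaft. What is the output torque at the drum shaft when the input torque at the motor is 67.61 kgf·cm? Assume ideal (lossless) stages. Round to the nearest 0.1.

gear mesh 131/29 = 4.5172 → τ = 67.61·4.5172 = 305.41 kgf·cm
gear mesh 33/17 = 1.9412 → τ = 305.41·1.9412 = 592.86 kgf·cm

592.9 kgf·cm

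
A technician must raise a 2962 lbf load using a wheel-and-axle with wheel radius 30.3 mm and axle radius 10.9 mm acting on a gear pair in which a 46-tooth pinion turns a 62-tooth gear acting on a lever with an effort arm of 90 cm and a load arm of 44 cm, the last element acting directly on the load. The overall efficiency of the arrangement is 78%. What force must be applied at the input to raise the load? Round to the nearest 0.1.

Wheel-and-axle MA = R/r = 30.3/10.9 = 2.7798.
Gear pair MA = 62/46 = 1.3478.
Lever MA = effort arm / load arm = 90/44 = 2.0455.
Combined ideal MA = 2.7798 × 1.3478 × 2.0455 = 7.6637.
Actual MA = 7.6637 × 0.78 = 5.9777.
Effort = load / actual MA = 2962 / 5.9777 = 495.51 lbf.

495.5 lbf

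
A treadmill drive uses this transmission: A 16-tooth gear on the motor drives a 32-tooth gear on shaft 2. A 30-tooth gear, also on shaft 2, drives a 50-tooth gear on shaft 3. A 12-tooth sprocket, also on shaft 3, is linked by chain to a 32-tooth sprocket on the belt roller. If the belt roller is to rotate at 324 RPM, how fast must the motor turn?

Overall ratio R = 2 × 1.6667 × 2.6667 = 8.8889.
Required input speed = output speed × R = 324 × 8.8889 = 2880 RPM.

2880 RPM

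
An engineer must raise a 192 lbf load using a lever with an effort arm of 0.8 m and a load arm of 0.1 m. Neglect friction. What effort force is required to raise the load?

Lever MA = effort arm / load arm = 0.8/0.1 = 8.
Effort = load / MA = 192 / 8 = 24 lbf.

24 lbf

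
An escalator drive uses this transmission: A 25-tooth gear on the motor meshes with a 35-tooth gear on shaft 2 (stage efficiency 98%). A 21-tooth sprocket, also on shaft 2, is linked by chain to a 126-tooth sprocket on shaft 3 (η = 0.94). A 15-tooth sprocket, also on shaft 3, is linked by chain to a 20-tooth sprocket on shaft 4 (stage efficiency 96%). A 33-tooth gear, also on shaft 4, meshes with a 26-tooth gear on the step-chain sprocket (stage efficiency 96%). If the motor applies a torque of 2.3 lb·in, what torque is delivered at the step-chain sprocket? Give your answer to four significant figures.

17.23 lb·in

Gear mesh: ratio = 35/25 = 1.4; torque at shaft 2 = 2.3 × 1.4 × 0.98 = 3.1556 lb·in.
Chain: ratio = 126/21 = 6; torque at shaft 3 = 3.1556 × 6 × 0.94 = 17.798 lb·in.
Chain: ratio = 20/15 = 1.3333; torque at shaft 4 = 17.798 × 1.3333 × 0.96 = 22.781 lb·in.
Gear mesh: ratio = 26/33 = 0.78788; torque at the step-chain sprocket = 22.781 × 0.78788 × 0.96 = 17.231 lb·in.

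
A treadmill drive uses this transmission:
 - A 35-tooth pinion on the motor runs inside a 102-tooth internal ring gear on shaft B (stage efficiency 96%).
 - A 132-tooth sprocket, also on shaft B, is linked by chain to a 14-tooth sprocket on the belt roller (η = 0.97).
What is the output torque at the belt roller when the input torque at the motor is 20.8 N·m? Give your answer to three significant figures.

5.99 N·m

Internal gear: ratio = 102/35 = 2.9143; torque at shaft B = 20.8 × 2.9143 × 0.96 = 58.192 N·m.
Chain: ratio = 14/132 = 0.10606; torque at the belt roller = 58.192 × 0.10606 × 0.97 = 5.9868 N·m.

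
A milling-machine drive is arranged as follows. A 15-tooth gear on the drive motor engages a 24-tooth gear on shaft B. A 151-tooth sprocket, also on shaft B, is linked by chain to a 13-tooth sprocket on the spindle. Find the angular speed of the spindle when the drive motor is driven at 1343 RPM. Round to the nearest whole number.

Gear mesh: ratio = 24/15 = 1.6, so shaft B turns at 1343 / 1.6 = 839.38 RPM.
Chain: ratio = 13/151 = 0.086093, so the spindle turns at 839.38 / 0.086093 = 9749.7 RPM.

9750 RPM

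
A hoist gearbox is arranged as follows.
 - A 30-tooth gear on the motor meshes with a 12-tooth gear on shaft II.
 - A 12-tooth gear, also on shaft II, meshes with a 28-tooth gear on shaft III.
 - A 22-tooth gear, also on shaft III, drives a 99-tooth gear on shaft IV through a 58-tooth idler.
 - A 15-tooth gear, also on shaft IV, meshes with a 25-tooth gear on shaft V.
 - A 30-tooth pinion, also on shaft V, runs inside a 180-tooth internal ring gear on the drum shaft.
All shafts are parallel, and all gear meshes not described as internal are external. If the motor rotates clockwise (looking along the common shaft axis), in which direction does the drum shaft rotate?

the motor → shaft II: external mesh, 1 reversal → CCW.
shaft II → shaft III: external mesh, 1 reversal → CW.
shaft III → shaft IV: driver → idler → driven is 2 external meshes, 2 reversals → CW.
shaft IV → shaft V: external mesh, 1 reversal → CCW.
shaft V → the drum shaft: internal mesh, same direction → CCW.
5 reversals in total — an odd number — so the drum shaft turns opposite to the motor.

anticlockwise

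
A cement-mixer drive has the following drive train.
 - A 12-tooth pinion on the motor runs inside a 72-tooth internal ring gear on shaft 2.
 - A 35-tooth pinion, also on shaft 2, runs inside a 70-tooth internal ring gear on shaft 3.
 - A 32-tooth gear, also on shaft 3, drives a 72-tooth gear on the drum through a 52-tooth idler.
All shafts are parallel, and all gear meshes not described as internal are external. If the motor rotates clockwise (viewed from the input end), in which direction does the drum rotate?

clockwise

the motor → shaft 2: internal mesh, same direction → CW.
shaft 2 → shaft 3: internal mesh, same direction → CW.
shaft 3 → the drum: driver → idler → driven is 2 external meshes, 2 reversals → CW.
2 reversals in total — an even number — so the drum turns the same way as the motor.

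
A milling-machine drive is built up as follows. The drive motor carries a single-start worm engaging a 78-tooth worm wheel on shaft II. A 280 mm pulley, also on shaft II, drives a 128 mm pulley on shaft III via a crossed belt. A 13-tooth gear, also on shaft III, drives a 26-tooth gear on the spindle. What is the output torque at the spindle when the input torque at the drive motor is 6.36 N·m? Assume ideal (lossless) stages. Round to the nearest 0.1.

453.6 N·m

worm 78/1 = 78 → τ = 6.36·78 = 496.08 N·m
belt 128/280 = 0.45714 → τ = 496.08·0.45714 = 226.78 N·m
gear mesh 26/13 = 2 → τ = 226.78·2 = 453.56 N·m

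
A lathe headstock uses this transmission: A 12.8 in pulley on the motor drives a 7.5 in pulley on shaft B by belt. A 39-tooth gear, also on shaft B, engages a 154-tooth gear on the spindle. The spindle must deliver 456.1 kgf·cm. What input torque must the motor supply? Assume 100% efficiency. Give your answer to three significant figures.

Overall ratio R = 0.58594 × 3.9487 = 2.3137.
Input torque = output torque / R = 456.1 / 2.3137 = 197.13 kgf·cm.

197 kgf·cm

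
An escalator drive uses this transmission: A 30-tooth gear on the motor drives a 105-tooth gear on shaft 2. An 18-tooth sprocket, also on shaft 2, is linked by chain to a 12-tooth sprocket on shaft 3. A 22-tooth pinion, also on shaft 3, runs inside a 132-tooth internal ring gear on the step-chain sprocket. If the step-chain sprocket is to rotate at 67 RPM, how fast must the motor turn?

938 RPM

Overall ratio R = 3.5 × 0.66667 × 6 = 14.
Required input speed = output speed × R = 67 × 14 = 938 RPM.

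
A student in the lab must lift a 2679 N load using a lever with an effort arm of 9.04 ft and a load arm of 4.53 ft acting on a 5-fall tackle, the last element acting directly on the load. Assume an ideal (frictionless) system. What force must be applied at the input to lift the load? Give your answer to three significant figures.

Lever MA = effort arm / load arm = 9.04/4.53 = 1.9956.
Block-and-tackle MA = number of supporting rope parts = 5.
Combined ideal MA = 1.9956 × 5 = 9.9779.
Effort = load / MA = 2679 / 9.9779 = 268.49 N.

268 N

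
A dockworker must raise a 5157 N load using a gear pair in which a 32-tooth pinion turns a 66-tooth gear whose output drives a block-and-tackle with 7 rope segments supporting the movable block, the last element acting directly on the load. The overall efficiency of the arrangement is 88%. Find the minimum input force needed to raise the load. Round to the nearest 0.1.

Gear pair MA = 66/32 = 2.0625.
Block-and-tackle MA = number of supporting rope parts = 7.
Combined ideal MA = 2.0625 × 7 = 14.438.
Actual MA = 14.438 × 0.88 = 12.705.
Effort = load / actual MA = 5157 / 12.705 = 405.9 N.

405.9 N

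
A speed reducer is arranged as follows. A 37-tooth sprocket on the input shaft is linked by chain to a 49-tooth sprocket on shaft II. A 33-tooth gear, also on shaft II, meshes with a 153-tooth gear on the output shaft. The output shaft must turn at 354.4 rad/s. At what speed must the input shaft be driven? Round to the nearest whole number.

2176 rad/s

Overall ratio R = 1.3243 × 4.6364 = 6.14.
Required input speed = output speed × R = 354.4 × 6.14 = 2176 rad/s.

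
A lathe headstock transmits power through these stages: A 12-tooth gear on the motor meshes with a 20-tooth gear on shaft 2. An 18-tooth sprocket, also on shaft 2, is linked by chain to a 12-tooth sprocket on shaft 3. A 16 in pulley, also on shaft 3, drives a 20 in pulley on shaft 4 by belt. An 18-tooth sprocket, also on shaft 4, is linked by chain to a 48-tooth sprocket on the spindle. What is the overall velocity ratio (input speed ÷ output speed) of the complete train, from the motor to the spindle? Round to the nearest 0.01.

3.70

Each stage contributes driven/driver: gear mesh 20/12 = 1.6667, chain 12/18 = 0.66667, belt 20/16 = 1.25, chain 48/18 = 2.6667.
Overall: 1.6667 × 0.66667 × 1.25 × 2.6667 = 3.7037.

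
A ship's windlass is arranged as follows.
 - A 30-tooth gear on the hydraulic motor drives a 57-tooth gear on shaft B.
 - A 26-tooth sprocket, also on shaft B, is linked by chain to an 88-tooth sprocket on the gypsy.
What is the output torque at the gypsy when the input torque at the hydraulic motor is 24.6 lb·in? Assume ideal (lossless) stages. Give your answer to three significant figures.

Gear mesh: ratio = 57/30 = 1.9; torque at shaft B = 24.6 × 1.9 = 46.74 lb·in.
Chain: ratio = 88/26 = 3.3846; torque at the gypsy = 46.74 × 3.3846 = 158.2 lb·in.

158 lb·in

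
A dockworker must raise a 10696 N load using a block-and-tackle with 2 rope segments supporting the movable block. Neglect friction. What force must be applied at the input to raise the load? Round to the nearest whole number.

Block-and-tackle MA = number of supporting rope parts = 2.
Effort = load / MA = 10696 / 2 = 5348 N.

5348 N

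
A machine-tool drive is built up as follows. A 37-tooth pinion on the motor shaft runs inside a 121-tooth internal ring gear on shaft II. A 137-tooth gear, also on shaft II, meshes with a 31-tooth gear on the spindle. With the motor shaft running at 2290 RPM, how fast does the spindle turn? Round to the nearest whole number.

the motor shaft → shaft II (internal gear, 121/37): 2290 ÷ 3.2703 = 700.25 RPM
shaft II → the spindle (gear mesh, 31/137): 700.25 ÷ 0.22628 = 3094.6 RPM

3095 RPM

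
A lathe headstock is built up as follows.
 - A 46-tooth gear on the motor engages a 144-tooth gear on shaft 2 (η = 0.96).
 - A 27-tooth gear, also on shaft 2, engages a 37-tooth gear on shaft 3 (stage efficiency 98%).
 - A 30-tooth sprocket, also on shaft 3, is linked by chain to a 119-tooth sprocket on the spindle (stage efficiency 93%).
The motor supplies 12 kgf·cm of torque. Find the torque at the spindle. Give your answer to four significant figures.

Gear mesh: ratio = 144/46 = 3.1304; torque at shaft 2 = 12 × 3.1304 × 0.96 = 36.063 kgf·cm.
Gear mesh: ratio = 37/27 = 1.3704; torque at shaft 3 = 36.063 × 1.3704 × 0.98 = 48.431 kgf·cm.
Chain: ratio = 119/30 = 3.9667; torque at the spindle = 48.431 × 3.9667 × 0.93 = 178.66 kgf·cm.

178.7 kgf·cm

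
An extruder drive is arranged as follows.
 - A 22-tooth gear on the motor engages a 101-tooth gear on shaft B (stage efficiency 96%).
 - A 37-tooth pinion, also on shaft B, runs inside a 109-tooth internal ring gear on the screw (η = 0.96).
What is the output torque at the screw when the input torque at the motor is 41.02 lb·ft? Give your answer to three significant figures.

gear mesh 101/22 = 4.5909 → τ = 41.02·4.5909·0.96 = 180.79 lb·ft
internal gear 109/37 = 2.9459 → τ = 180.79·2.9459·0.96 = 511.28 lb·ft

511 lb·ft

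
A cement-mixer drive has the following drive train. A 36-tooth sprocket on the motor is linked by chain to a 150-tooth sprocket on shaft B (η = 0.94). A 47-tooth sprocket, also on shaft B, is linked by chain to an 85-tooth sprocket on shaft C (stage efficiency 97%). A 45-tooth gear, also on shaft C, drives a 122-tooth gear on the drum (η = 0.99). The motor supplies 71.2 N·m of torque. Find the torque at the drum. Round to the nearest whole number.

After the chain (150/36): 71.2 × 4.1667 × 0.94 = 278.87 N·m
After the chain (85/47): 278.87 × 1.8085 × 0.97 = 489.2 N·m
After the gear mesh (122/45): 489.2 × 2.7111 × 0.99 = 1313 N·m

1313 N·m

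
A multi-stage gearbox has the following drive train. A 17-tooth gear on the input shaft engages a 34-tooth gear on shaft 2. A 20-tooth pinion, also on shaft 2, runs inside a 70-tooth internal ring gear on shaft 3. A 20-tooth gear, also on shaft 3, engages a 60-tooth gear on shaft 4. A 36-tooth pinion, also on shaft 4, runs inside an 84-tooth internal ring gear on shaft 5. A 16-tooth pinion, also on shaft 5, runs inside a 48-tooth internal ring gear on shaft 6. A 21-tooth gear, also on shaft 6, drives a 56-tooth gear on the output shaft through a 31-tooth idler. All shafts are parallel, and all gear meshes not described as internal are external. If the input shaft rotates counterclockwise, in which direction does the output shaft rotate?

the input shaft → shaft 2: external mesh, 1 reversal → CW.
shaft 2 → shaft 3: internal mesh, same direction → CW.
shaft 3 → shaft 4: external mesh, 1 reversal → CCW.
shaft 4 → shaft 5: internal mesh, same direction → CCW.
shaft 5 → shaft 6: internal mesh, same direction → CCW.
shaft 6 → the output shaft: driver → idler → driven is 2 external meshes, 2 reversals → CCW.
4 reversals in total — an even number — so the output shaft turns the same way as the input shaft.

counterclockwise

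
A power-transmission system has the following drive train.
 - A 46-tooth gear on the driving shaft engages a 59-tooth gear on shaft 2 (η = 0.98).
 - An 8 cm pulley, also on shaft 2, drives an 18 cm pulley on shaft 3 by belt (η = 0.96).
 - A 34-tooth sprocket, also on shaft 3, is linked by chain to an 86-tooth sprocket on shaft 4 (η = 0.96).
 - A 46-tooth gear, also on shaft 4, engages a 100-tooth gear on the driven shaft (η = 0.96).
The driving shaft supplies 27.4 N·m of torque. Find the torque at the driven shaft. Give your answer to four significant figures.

After the gear mesh (59/46): 27.4 × 1.2826 × 0.98 = 34.441 N·m
After the belt (18/8): 34.441 × 2.25 × 0.96 = 74.392 N·m
After the chain (86/34): 74.392 × 2.5294 × 0.96 = 180.64 N·m
After the gear mesh (100/46): 180.64 × 2.1739 × 0.96 = 376.99 N·m

377.0 N·m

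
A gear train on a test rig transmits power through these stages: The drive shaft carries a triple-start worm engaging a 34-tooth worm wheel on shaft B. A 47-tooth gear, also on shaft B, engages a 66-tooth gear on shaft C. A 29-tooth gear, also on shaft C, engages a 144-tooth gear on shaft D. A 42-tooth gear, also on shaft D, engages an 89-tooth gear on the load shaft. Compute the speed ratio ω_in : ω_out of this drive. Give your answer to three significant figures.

Each stage contributes driven/driver: worm 34/3 = 11.333, gear mesh 66/47 = 1.4043, gear mesh 144/29 = 4.9655, gear mesh 89/42 = 2.119.
Overall: 11.333 × 1.4043 × 4.9655 × 2.119 = 167.46.

167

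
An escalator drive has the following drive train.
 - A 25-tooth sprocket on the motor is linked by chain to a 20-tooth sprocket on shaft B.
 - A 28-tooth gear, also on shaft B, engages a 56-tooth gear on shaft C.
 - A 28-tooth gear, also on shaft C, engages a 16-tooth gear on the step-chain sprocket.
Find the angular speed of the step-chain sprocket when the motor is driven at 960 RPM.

the motor → shaft B (chain, 20/25): 960 ÷ 0.8 = 1200 RPM
shaft B → shaft C (gear mesh, 56/28): 1200 ÷ 2 = 600 RPM
shaft C → the step-chain sprocket (gear mesh, 16/28): 600 ÷ 0.57143 = 1050 RPM

1050 RPM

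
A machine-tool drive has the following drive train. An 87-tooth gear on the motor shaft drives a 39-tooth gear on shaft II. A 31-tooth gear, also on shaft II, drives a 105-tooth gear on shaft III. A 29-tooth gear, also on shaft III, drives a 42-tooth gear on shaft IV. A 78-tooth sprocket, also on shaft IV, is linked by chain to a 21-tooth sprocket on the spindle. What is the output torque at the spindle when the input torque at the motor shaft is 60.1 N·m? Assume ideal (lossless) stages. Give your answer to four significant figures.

35.58 N·m

gear mesh 39/87 = 0.44828 → τ = 60.1·0.44828 = 26.941 N·m
gear mesh 105/31 = 3.3871 → τ = 26.941·3.3871 = 91.253 N·m
gear mesh 42/29 = 1.4483 → τ = 91.253·1.4483 = 132.16 N·m
chain 21/78 = 0.26923 → τ = 132.16·0.26923 = 35.581 N·m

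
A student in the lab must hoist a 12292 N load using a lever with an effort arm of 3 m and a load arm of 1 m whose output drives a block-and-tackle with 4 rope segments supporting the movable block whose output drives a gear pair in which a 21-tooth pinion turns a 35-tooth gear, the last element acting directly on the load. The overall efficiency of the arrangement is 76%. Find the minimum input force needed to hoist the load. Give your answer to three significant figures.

809 N

Lever MA = effort arm / load arm = 3/1 = 3.
Block-and-tackle MA = number of supporting rope parts = 4.
Gear pair MA = 35/21 = 1.6667.
Combined ideal MA = 3 × 4 × 1.6667 = 20.
Actual MA = 20 × 0.76 = 15.2.
Effort = load / actual MA = 12292 / 15.2 = 808.68 N.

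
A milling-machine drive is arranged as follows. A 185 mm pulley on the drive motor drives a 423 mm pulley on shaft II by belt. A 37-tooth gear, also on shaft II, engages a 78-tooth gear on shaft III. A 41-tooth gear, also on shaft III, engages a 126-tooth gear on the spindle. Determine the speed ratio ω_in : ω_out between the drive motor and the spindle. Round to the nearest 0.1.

14.8

Each stage contributes driven/driver: belt 423/185 = 2.2865, gear mesh 78/37 = 2.1081, gear mesh 126/41 = 3.0732.
Overall: 2.2865 × 2.1081 × 3.0732 = 14.813.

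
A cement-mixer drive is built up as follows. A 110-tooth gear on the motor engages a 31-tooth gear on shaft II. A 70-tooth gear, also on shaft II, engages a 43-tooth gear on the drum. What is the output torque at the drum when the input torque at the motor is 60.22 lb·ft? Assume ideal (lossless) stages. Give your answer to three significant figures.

10.4 lb·ft

After the gear mesh (31/110): 60.22 × 0.28182 = 16.971 lb·ft
After the gear mesh (43/70): 16.971 × 0.61429 = 10.425 lb·ft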